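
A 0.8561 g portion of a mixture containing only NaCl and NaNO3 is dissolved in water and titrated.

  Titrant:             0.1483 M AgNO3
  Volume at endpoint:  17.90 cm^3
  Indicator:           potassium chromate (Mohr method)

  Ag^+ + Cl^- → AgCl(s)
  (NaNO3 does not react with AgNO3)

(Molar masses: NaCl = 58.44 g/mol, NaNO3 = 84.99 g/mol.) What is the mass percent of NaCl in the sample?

18.12 %

n(AgNO3) = 0.01790 × 0.1483 = 2.655 × 10^-3 mol
Let x = n(NaCl), y = n(NaNO3).
Titrant: 1x = 2.655 × 10^-3;  mass: 58.44x + 84.99y = 0.8561
Solving, x = 2.655 × 10^-3 mol, y = 8.248 × 10^-3 mol
mass of NaCl = 2.655 × 10^-3 × 58.44 = 0.1551 g
% NaCl = 0.1551 / 0.8561 × 100 = 18.12 %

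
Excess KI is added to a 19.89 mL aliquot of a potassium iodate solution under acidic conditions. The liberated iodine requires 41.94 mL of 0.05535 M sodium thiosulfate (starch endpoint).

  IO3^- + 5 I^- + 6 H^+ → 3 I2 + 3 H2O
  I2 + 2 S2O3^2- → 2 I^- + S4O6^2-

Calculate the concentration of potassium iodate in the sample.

0.01945 M

n(S2O3^2-) = 0.04194 × 0.05535 = 2.321 × 10^-3 mol
n(I2) = n(S2O3^2-)/2 = 1.161 × 10^-3 mol
From the 1:3 ratio, n(IO3^-) in the aliquot = 1/3 × 1.161 × 10^-3 = 3.869 × 10^-4 mol
[IO3^-] = 3.869 × 10^-4 / 0.01989 = 0.01945 mol/L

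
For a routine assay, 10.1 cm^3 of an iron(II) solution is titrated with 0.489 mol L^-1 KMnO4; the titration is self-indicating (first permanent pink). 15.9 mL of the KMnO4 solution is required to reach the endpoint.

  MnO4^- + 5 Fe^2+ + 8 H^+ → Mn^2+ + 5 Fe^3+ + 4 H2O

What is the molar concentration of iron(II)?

3.85 mol/L

n(KMnO4) = 0.0159 L × 0.489 mol/L = 7.78 × 10^-3 mol
From the 5:1 mole ratio, n(Fe2+) = 5/1 × 7.78 × 10^-3 = 0.0389 mol
[Fe2+] = 0.0389 mol / 0.0101 L = 3.85 mol/L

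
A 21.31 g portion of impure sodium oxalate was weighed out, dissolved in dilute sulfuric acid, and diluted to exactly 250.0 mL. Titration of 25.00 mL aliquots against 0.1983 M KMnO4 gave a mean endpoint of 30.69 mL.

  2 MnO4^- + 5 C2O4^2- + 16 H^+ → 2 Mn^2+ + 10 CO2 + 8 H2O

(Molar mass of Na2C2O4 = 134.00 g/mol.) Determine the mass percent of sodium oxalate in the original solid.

95.67 %

n(KMnO4) per titration = 0.03069 × 0.1983 = 6.086 × 10^-3 mol
From the 5:2 ratio, n(Na2C2O4) in each aliquot = 5/2 × 6.086 × 10^-3 = 0.01521 mol
n(Na2C2O4) in the whole flask = 0.01521 × 250.0/25.00 = 0.1521 mol
mass of Na2C2O4 = 0.1521 × 134.00 = 20.39 g
% Na2C2O4 = 20.39 / 21.31 × 100 = 95.67 %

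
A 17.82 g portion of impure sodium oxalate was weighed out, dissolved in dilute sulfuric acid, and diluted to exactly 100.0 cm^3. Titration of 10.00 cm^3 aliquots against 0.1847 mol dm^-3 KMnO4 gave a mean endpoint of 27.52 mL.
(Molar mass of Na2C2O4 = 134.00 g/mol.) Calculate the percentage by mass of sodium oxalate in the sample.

2 MnO4^- + 5 C2O4^2- + 16 H^+ → 2 Mn^2+ + 10 CO2 + 8 H2O
n(KMnO4) per titration = 0.02752 × 0.1847 = 5.083 × 10^-3 mol
From the 5:2 ratio, n(Na2C2O4) in each aliquot = 5/2 × 5.083 × 10^-3 = 0.01271 mol
n(Na2C2O4) in the whole flask = 0.01271 × 100.0/10.00 = 0.1271 mol
mass of Na2C2O4 = 0.1271 × 134.00 = 17.03 g
% Na2C2O4 = 17.03 / 17.82 × 100 = 95.55 %

95.55 %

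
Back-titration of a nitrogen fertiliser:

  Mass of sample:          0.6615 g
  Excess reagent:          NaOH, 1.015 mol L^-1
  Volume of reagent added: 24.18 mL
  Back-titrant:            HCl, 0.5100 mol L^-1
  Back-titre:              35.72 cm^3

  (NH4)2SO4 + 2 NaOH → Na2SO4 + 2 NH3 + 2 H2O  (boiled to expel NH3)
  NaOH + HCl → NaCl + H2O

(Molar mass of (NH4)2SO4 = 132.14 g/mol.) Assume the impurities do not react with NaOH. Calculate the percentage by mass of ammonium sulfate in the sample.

n(NaOH) added = 0.02418 × 1.015 = 0.02454 mol
n(HCl) used in back-titration = 0.03572 × 0.5100 = 0.01822 mol
n(NaOH) left over = 0.01822 mol (1:1 ratio)
n(NaOH) consumed by analyte = 0.02454 − 0.01822 = 6.325 × 10^-3 mol
From the 1:2 ratio, n((NH4)2SO4) = 1/2 × 6.325 × 10^-3 = 3.163 × 10^-3 mol
mass of (NH4)2SO4 = 3.163 × 10^-3 × 132.14 = 0.4179 g
% (NH4)2SO4 = 0.4179 / 0.6615 × 100 = 63.18 %

63.18 %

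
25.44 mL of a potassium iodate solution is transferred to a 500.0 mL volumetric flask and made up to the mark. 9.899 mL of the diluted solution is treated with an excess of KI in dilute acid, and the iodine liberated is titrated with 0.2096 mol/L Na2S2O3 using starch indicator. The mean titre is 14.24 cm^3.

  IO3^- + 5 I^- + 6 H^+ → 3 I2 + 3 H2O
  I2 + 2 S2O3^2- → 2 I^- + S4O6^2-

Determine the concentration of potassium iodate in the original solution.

n(S2O3^2-) = 0.01424 × 0.2096 = 2.985 × 10^-3 mol
n(I2) = n(S2O3^2-)/2 = 1.492 × 10^-3 mol
From the 1:3 ratio, n(IO3^-) in the aliquot = 1/3 × 1.492 × 10^-3 = 4.975 × 10^-4 mol
[IO3^-]_dilute = 4.975 × 10^-4 / 0.009899 = 0.05025 mol/L
[IO3^-]_original = 0.05025 × 500.0/25.44 = 0.9877 mol/L

0.9877 mol/L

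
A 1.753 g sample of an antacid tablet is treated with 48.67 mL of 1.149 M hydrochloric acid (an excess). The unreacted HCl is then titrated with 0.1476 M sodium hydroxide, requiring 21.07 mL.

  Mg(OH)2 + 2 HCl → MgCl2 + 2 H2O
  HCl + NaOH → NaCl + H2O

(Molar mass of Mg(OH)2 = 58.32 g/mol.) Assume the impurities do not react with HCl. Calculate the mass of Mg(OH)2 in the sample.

1.540 g

n(HCl) added = 0.04867 × 1.149 = 0.05592 mol
n(NaOH) used in back-titration = 0.02107 × 0.1476 = 3.110 × 10^-3 mol
n(HCl) left over = 3.110 × 10^-3 mol (1:1 ratio)
n(HCl) consumed by analyte = 0.05592 − 3.110 × 10^-3 = 0.05281 mol
From the 1:2 ratio, n(Mg(OH)2) = 1/2 × 0.05281 = 0.02641 mol
mass of Mg(OH)2 = 0.02641 × 58.32 = 1.540 g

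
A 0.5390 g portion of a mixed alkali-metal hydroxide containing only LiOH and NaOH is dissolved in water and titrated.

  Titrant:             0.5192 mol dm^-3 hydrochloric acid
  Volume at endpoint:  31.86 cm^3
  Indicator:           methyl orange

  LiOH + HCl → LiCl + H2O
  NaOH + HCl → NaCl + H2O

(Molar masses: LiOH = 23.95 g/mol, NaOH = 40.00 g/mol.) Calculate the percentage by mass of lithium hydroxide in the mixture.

33.96 %

n(HCl) = 0.03186 × 0.5192 = 0.01654 mol
Let x = n(LiOH), y = n(NaOH).
Titrant: 1x + 1y = 0.01654;  mass: 23.95x + 40.00y = 0.5390
Solving, x = 7.643 × 10^-3 mol, y = 8.899 × 10^-3 mol
mass of LiOH = 7.643 × 10^-3 × 23.95 = 0.1830 g
% LiOH = 0.1830 / 0.5390 × 100 = 33.96 %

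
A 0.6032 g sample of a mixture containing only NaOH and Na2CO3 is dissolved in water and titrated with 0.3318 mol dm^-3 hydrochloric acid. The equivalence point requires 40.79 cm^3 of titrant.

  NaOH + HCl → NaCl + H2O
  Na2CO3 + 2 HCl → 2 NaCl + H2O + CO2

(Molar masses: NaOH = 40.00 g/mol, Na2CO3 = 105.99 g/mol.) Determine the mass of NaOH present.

n(HCl) = 0.04079 × 0.3318 = 0.01353 mol
Let x = n(NaOH), y = n(Na2CO3).
Titrant: 1x + 2y = 0.01353;  mass: 40.00x + 105.99y = 0.6032
Solving, x = 8.776 × 10^-3 mol, y = 2.379 × 10^-3 mol
mass of NaOH = 8.776 × 10^-3 × 40.00 = 0.3510 g

0.3510 g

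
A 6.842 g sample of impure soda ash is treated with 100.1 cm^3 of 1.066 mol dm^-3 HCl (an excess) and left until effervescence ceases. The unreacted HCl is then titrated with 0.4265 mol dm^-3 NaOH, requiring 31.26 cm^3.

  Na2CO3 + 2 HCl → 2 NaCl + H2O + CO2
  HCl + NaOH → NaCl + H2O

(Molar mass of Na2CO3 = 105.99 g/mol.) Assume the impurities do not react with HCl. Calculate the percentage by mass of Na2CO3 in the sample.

n(HCl) added = 0.1001 × 1.066 = 0.1067 mol
n(NaOH) used in back-titration = 0.03126 × 0.4265 = 0.01333 mol
n(HCl) left over = 0.01333 mol (1:1 ratio)
n(HCl) consumed by analyte = 0.1067 − 0.01333 = 0.09337 mol
From the 1:2 ratio, n(Na2CO3) = 1/2 × 0.09337 = 0.04669 mol
mass of Na2CO3 = 0.04669 × 105.99 = 4.948 g
% Na2CO3 = 4.948 / 6.842 × 100 = 72.32 %

72.32 %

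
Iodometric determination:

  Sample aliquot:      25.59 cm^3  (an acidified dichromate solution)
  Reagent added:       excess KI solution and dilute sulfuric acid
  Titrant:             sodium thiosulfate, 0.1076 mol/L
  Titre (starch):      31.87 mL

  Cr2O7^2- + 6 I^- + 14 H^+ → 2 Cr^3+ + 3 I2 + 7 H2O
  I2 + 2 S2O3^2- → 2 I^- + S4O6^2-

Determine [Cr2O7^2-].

n(S2O3^2-) = 0.03187 × 0.1076 = 3.429 × 10^-3 mol
n(I2) = n(S2O3^2-)/2 = 1.715 × 10^-3 mol
From the 1:3 ratio, n(Cr2O7^2-) in the aliquot = 1/3 × 1.715 × 10^-3 = 5.715 × 10^-4 mol
[Cr2O7^2-] = 5.715 × 10^-4 / 0.02559 = 0.02233 mol/L

0.02233 mol/L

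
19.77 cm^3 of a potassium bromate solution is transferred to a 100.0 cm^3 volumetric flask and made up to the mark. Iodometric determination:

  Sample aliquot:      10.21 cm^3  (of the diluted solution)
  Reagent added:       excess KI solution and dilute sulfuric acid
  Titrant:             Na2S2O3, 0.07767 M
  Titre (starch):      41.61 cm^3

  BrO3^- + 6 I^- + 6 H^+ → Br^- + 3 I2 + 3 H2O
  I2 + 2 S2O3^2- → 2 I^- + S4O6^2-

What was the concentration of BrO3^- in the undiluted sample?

0.2669 M

n(S2O3^2-) = 0.04161 × 0.07767 = 3.232 × 10^-3 mol
n(I2) = n(S2O3^2-)/2 = 1.616 × 10^-3 mol
From the 1:3 ratio, n(BrO3^-) in the aliquot = 1/3 × 1.616 × 10^-3 = 5.386 × 10^-4 mol
[BrO3^-]_dilute = 5.386 × 10^-4 / 0.01021 = 0.05276 mol/L
[BrO3^-]_original = 0.05276 × 100.0/19.77 = 0.2669 mol/L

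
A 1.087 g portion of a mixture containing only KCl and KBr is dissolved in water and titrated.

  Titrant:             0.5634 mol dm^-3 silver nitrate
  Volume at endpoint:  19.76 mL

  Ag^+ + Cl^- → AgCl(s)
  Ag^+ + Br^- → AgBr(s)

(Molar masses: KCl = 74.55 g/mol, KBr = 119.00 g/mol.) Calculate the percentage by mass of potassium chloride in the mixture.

n(AgNO3) = 0.01976 × 0.5634 = 0.01113 mol
Let x = n(KCl), y = n(KBr).
Titrant: 1x + 1y = 0.01113;  mass: 74.55x + 119.00y = 1.087
Solving, x = 5.350 × 10^-3 mol, y = 5.783 × 10^-3 mol
mass of KCl = 5.350 × 10^-3 × 74.55 = 0.3988 g
% KCl = 0.3988 / 1.087 × 100 = 36.69 %

36.69 %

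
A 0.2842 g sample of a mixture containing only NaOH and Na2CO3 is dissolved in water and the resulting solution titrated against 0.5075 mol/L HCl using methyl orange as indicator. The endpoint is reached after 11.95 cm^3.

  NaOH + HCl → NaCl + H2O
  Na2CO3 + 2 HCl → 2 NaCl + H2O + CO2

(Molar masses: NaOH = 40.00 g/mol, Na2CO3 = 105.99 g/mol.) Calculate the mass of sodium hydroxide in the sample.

0.1145 g

n(HCl) = 0.01195 × 0.5075 = 6.065 × 10^-3 mol
Let x = n(NaOH), y = n(Na2CO3).
Titrant: 1x + 2y = 6.065 × 10^-3;  mass: 40.00x + 105.99y = 0.2842
Solving, x = 2.862 × 10^-3 mol, y = 1.601 × 10^-3 mol
mass of NaOH = 2.862 × 10^-3 × 40.00 = 0.1145 g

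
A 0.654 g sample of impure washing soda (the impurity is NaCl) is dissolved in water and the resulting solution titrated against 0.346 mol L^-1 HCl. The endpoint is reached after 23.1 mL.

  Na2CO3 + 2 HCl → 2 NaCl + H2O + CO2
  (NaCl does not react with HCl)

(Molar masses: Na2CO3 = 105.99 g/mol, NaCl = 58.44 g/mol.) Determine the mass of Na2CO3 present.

0.424 g

n(HCl) = 0.0231 × 0.346 = 7.99 × 10^-3 mol
Let x = n(Na2CO3), y = n(NaCl).
Titrant: 2x = 7.99 × 10^-3;  mass: 105.99x + 58.44y = 0.654
Solving, x = 4.00 × 10^-3 mol, y = 3.94 × 10^-3 mol
mass of Na2CO3 = 4.00 × 10^-3 × 105.99 = 0.424 g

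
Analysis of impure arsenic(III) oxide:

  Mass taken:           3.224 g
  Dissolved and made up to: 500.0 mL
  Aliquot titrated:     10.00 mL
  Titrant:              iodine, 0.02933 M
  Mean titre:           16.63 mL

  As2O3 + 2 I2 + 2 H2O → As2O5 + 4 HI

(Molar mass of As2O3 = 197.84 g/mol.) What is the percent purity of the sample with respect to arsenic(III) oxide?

n(I2) per titration = 0.01663 × 0.02933 = 4.878 × 10^-4 mol
From the 1:2 ratio, n(As2O3) in each aliquot = 1/2 × 4.878 × 10^-4 = 2.439 × 10^-4 mol
n(As2O3) in the whole flask = 2.439 × 10^-4 × 500.0/10.00 = 0.01219 mol
mass of As2O3 = 0.01219 × 197.84 = 2.412 g
% As2O3 = 2.412 / 3.224 × 100 = 74.83 %

74.83 %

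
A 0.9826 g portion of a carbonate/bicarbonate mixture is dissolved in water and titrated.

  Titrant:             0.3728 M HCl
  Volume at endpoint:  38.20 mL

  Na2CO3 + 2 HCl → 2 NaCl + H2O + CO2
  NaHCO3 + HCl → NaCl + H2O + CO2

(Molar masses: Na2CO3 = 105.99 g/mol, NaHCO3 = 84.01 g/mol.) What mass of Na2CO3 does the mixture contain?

0.3653 g

n(HCl) = 0.03820 × 0.3728 = 0.01424 mol
Let x = n(Na2CO3), y = n(NaHCO3).
Titrant: 2x + 1y = 0.01424;  mass: 105.99x + 84.01y = 0.9826
Solving, x = 3.446 × 10^-3 mol, y = 7.348 × 10^-3 mol
mass of Na2CO3 = 3.446 × 10^-3 × 105.99 = 0.3653 g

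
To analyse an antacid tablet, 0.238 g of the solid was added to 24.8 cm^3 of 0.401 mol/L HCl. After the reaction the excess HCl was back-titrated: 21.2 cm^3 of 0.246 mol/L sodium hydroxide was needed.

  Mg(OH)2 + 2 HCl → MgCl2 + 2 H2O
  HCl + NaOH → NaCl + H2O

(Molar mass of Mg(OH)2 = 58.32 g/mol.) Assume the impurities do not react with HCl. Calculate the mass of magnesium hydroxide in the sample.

0.138 g

n(HCl) added = 0.0248 × 0.401 = 9.94 × 10^-3 mol
n(NaOH) used in back-titration = 0.0212 × 0.246 = 5.22 × 10^-3 mol
n(HCl) left over = 5.22 × 10^-3 mol (1:1 ratio)
n(HCl) consumed by analyte = 9.94 × 10^-3 − 5.22 × 10^-3 = 4.73 × 10^-3 mol
From the 1:2 ratio, n(Mg(OH)2) = 1/2 × 4.73 × 10^-3 = 2.36 × 10^-3 mol
mass of Mg(OH)2 = 2.36 × 10^-3 × 58.32 = 0.138 g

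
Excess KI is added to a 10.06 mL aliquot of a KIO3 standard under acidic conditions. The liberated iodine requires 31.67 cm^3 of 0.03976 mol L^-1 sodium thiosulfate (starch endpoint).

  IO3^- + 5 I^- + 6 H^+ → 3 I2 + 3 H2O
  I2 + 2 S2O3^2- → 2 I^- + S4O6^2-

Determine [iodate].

n(S2O3^2-) = 0.03167 × 0.03976 = 1.259 × 10^-3 mol
n(I2) = n(S2O3^2-)/2 = 6.296 × 10^-4 mol
From the 1:3 ratio, n(IO3^-) in the aliquot = 1/3 × 6.296 × 10^-4 = 2.099 × 10^-4 mol
[IO3^-] = 2.099 × 10^-4 / 0.01006 = 0.02086 mol/L

0.02086 mol/L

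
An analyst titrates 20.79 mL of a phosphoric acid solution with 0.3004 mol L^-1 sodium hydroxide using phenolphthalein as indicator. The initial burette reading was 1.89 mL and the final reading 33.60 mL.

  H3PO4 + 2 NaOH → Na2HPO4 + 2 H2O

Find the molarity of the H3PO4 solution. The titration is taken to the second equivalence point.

0.2291 mol/L

n(NaOH) = 0.03171 L × 0.3004 mol/L = 9.526 × 10^-3 mol
From the 1:2 mole ratio, n(H3PO4) = 1/2 × 9.526 × 10^-3 = 4.763 × 10^-3 mol
[H3PO4] = 4.763 × 10^-3 mol / 0.02079 L = 0.2291 mol/L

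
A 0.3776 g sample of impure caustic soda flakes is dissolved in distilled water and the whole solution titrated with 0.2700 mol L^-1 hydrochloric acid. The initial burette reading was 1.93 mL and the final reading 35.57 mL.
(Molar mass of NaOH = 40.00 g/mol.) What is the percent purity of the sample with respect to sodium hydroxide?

NaOH + HCl → NaCl + H2O
n(HCl) = 0.03364 L × 0.2700 mol/L = 9.083 × 10^-3 mol
n(NaOH) = 9.083 × 10^-3 mol (1:1 ratio)
mass of NaOH = 9.083 × 10^-3 × 40.00 g/mol = 0.3633 g
% NaOH = 0.3633 / 0.3776 × 100 = 96.22 %

96.22 %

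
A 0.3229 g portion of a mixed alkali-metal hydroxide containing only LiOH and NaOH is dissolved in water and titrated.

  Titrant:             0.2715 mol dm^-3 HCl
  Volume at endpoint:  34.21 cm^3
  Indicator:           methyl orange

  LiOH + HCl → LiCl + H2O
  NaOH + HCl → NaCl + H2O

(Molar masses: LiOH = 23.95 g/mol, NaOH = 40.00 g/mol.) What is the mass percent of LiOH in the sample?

n(HCl) = 0.03421 × 0.2715 = 9.288 × 10^-3 mol
Let x = n(LiOH), y = n(NaOH).
Titrant: 1x + 1y = 9.288 × 10^-3;  mass: 23.95x + 40.00y = 0.3229
Solving, x = 3.029 × 10^-3 mol, y = 6.259 × 10^-3 mol
mass of LiOH = 3.029 × 10^-3 × 23.95 = 0.07255 g
% LiOH = 0.07255 / 0.3229 × 100 = 22.47 %

22.47 %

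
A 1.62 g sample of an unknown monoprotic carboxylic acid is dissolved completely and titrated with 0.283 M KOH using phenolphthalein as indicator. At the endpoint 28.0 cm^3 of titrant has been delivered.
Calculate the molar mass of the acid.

n(KOH) = 0.0280 L × 0.283 mol/L = 7.92 × 10^-3 mol
n(HA) = 7.92 × 10^-3 mol (1:1 ratio)
M = m / n = 1.62 g / 7.92 × 10^-3 mol = 204 g/mol

204 g/mol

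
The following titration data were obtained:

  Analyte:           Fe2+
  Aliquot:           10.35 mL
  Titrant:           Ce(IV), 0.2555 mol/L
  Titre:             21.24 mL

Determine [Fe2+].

0.5243 mol/L

Ce^4+ + Fe^2+ → Ce^3+ + Fe^3+
n(Ce4+) = 0.02124 L × 0.2555 mol/L = 5.427 × 10^-3 mol
n(Fe2+) = 5.427 × 10^-3 mol (1:1 mole ratio)
[Fe2+] = 5.427 × 10^-3 mol / 0.01035 L = 0.5243 mol/L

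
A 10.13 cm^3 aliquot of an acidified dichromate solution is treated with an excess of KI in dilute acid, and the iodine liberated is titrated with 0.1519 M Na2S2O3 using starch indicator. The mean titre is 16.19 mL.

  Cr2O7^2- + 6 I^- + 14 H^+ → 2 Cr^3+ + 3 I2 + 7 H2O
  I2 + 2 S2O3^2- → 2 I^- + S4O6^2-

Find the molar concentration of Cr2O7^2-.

0.04046 M

n(S2O3^2-) = 0.01619 × 0.1519 = 2.459 × 10^-3 mol
n(I2) = n(S2O3^2-)/2 = 1.230 × 10^-3 mol
From the 1:3 ratio, n(Cr2O7^2-) in the aliquot = 1/3 × 1.230 × 10^-3 = 4.099 × 10^-4 mol
[Cr2O7^2-] = 4.099 × 10^-4 / 0.01013 = 0.04046 mol/L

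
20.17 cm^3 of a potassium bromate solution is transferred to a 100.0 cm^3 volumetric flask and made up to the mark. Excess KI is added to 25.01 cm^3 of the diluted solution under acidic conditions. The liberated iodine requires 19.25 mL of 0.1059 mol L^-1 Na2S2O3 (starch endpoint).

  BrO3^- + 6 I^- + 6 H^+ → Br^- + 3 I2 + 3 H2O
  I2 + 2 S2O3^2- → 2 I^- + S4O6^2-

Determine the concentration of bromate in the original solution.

n(S2O3^2-) = 0.01925 × 0.1059 = 2.039 × 10^-3 mol
n(I2) = n(S2O3^2-)/2 = 1.019 × 10^-3 mol
From the 1:3 ratio, n(BrO3^-) in the aliquot = 1/3 × 1.019 × 10^-3 = 3.398 × 10^-4 mol
[BrO3^-]_dilute = 3.398 × 10^-4 / 0.02501 = 0.01359 mol/L
[BrO3^-]_original = 0.01359 × 100.0/20.17 = 0.06735 mol/L

0.06735 mol/L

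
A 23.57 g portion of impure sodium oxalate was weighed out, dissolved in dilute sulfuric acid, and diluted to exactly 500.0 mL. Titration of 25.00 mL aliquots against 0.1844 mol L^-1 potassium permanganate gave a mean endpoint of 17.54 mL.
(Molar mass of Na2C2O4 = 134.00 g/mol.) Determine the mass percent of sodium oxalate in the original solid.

2 MnO4^- + 5 C2O4^2- + 16 H^+ → 2 Mn^2+ + 10 CO2 + 8 H2O
n(KMnO4) per titration = 0.01754 × 0.1844 = 3.234 × 10^-3 mol
From the 5:2 ratio, n(Na2C2O4) in each aliquot = 5/2 × 3.234 × 10^-3 = 8.086 × 10^-3 mol
n(Na2C2O4) in the whole flask = 8.086 × 10^-3 × 500.0/25.00 = 0.1617 mol
mass of Na2C2O4 = 0.1617 × 134.00 = 21.67 g
% Na2C2O4 = 21.67 / 23.57 × 100 = 91.94 %

91.94 %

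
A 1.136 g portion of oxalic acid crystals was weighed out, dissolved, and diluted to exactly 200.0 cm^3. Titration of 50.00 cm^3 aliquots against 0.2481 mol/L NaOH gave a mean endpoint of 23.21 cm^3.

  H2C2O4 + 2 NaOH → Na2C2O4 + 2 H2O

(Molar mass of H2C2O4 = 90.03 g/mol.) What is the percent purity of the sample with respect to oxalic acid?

91.27 %

n(NaOH) per titration = 0.02321 × 0.2481 = 5.758 × 10^-3 mol
From the 1:2 ratio, n(H2C2O4) in each aliquot = 1/2 × 5.758 × 10^-3 = 2.879 × 10^-3 mol
n(H2C2O4) in the whole flask = 2.879 × 10^-3 × 200.0/50.00 = 0.01152 mol
mass of H2C2O4 = 0.01152 × 90.03 = 1.037 g
% H2C2O4 = 1.037 / 1.136 × 100 = 91.27 %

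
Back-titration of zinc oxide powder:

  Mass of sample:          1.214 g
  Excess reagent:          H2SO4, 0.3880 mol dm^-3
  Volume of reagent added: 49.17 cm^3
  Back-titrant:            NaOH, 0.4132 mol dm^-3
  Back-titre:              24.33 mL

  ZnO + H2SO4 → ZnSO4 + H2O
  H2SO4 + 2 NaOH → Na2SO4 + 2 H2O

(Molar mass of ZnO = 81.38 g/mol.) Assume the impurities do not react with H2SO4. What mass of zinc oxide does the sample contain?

n(H2SO4) added = 0.04917 × 0.3880 = 0.01908 mol
n(NaOH) used in back-titration = 0.02433 × 0.4132 = 0.01005 mol
From the 1:2 ratio, n(H2SO4) left over = 1/2 × 0.01005 = 5.027 × 10^-3 mol
n(H2SO4) consumed by analyte = 0.01908 − 5.027 × 10^-3 = 0.01405 mol
n(ZnO) = 0.01405 mol (1:1 ratio)
mass of ZnO = 0.01405 × 81.38 = 1.144 g

1.144 g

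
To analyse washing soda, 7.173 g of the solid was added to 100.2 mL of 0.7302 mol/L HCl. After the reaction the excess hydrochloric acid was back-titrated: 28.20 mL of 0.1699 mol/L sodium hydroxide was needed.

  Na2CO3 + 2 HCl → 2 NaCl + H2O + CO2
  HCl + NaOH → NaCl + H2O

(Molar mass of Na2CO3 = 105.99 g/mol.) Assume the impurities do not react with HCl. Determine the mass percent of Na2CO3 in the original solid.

50.52 %

n(HCl) added = 0.1002 × 0.7302 = 0.07317 mol
n(NaOH) used in back-titration = 0.02820 × 0.1699 = 4.791 × 10^-3 mol
n(HCl) left over = 4.791 × 10^-3 mol (1:1 ratio)
n(HCl) consumed by analyte = 0.07317 − 4.791 × 10^-3 = 0.06837 mol
From the 1:2 ratio, n(Na2CO3) = 1/2 × 0.06837 = 0.03419 mol
mass of Na2CO3 = 0.03419 × 105.99 = 3.624 g
% Na2CO3 = 3.624 / 7.173 × 100 = 50.52 %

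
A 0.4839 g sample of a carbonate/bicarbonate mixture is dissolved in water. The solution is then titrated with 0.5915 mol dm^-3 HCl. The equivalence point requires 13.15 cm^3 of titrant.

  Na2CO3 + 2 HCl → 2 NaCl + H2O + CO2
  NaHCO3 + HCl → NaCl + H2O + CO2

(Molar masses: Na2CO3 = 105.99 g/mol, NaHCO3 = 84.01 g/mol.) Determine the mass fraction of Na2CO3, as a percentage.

n(HCl) = 0.01315 × 0.5915 = 7.778 × 10^-3 mol
Let x = n(Na2CO3), y = n(NaHCO3).
Titrant: 2x + 1y = 7.778 × 10^-3;  mass: 105.99x + 84.01y = 0.4839
Solving, x = 2.733 × 10^-3 mol, y = 2.312 × 10^-3 mol
mass of Na2CO3 = 2.733 × 10^-3 × 105.99 = 0.2897 g
% Na2CO3 = 0.2897 / 0.4839 × 100 = 59.87 %

59.87 %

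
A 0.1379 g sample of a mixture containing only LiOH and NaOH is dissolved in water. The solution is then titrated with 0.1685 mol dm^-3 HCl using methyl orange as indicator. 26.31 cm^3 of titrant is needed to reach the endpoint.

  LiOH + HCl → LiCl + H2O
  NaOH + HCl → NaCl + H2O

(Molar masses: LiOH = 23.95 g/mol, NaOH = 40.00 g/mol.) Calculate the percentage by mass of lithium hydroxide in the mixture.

n(HCl) = 0.02631 × 0.1685 = 4.433 × 10^-3 mol
Let x = n(LiOH), y = n(NaOH).
Titrant: 1x + 1y = 4.433 × 10^-3;  mass: 23.95x + 40.00y = 0.1379
Solving, x = 2.457 × 10^-3 mol, y = 1.977 × 10^-3 mol
mass of LiOH = 2.457 × 10^-3 × 23.95 = 0.05884 g
% LiOH = 0.05884 / 0.1379 × 100 = 42.67 %

42.67 %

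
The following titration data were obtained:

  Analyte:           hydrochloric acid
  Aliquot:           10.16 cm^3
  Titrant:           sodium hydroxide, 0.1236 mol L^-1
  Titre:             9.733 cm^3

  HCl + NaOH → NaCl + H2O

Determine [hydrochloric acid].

0.1184 mol/L

n(NaOH) = 0.009733 L × 0.1236 mol/L = 1.203 × 10^-3 mol
n(HCl) = 1.203 × 10^-3 mol (1:1 mole ratio)
[HCl] = 1.203 × 10^-3 mol / 0.01016 L = 0.1184 mol/L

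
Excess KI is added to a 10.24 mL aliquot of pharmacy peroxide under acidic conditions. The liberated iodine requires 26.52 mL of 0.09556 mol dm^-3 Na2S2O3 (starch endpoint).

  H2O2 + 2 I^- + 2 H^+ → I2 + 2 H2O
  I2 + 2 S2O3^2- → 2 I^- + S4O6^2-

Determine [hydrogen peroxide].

0.1237 mol/L

n(S2O3^2-) = 0.02652 × 0.09556 = 2.534 × 10^-3 mol
n(I2) = n(S2O3^2-)/2 = 1.267 × 10^-3 mol
n(H2O2) in the aliquot = 1.267 × 10^-3 mol (1:1 ratio)
[H2O2] = 1.267 × 10^-3 / 0.01024 = 0.1237 mol/L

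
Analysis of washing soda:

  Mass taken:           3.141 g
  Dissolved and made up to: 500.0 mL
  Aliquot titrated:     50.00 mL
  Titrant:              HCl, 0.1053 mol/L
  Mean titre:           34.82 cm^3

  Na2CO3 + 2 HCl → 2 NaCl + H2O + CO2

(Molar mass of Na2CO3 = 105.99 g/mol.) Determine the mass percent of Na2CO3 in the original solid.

61.86 %

n(HCl) per titration = 0.03482 × 0.1053 = 3.667 × 10^-3 mol
From the 1:2 ratio, n(Na2CO3) in each aliquot = 1/2 × 3.667 × 10^-3 = 1.833 × 10^-3 mol
n(Na2CO3) in the whole flask = 1.833 × 10^-3 × 500.0/50.00 = 0.01833 mol
mass of Na2CO3 = 0.01833 × 105.99 = 1.943 g
% Na2CO3 = 1.943 / 3.141 × 100 = 61.86 %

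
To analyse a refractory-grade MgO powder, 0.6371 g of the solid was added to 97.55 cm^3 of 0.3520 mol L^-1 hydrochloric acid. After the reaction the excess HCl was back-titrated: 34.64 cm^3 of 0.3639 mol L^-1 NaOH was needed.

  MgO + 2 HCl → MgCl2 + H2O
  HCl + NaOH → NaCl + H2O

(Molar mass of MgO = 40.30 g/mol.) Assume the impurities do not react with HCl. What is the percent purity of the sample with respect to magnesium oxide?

n(HCl) added = 0.09755 × 0.3520 = 0.03434 mol
n(NaOH) used in back-titration = 0.03464 × 0.3639 = 0.01261 mol
n(HCl) left over = 0.01261 mol (1:1 ratio)
n(HCl) consumed by analyte = 0.03434 − 0.01261 = 0.02173 mol
From the 1:2 ratio, n(MgO) = 1/2 × 0.02173 = 0.01087 mol
mass of MgO = 0.01087 × 40.30 = 0.4379 g
% MgO = 0.4379 / 0.6371 × 100 = 68.73 %

68.73 %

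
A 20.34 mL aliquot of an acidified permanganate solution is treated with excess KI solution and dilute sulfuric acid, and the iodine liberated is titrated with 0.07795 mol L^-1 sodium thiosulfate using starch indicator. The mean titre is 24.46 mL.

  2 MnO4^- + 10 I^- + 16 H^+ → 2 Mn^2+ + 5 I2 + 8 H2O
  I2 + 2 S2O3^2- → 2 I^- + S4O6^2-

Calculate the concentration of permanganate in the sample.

n(S2O3^2-) = 0.02446 × 0.07795 = 1.907 × 10^-3 mol
n(I2) = n(S2O3^2-)/2 = 9.533 × 10^-4 mol
From the 2:5 ratio, n(MnO4^-) in the aliquot = 2/5 × 9.533 × 10^-4 = 3.813 × 10^-4 mol
[MnO4^-] = 3.813 × 10^-4 / 0.02034 = 0.01875 mol/L

0.01875 mol/L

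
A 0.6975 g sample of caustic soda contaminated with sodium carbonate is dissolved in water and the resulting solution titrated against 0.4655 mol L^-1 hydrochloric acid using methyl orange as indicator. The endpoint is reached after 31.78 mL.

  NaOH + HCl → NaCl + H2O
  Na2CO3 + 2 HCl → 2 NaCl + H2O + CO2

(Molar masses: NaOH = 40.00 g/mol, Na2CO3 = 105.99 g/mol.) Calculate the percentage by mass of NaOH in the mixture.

38.17 %

n(HCl) = 0.03178 × 0.4655 = 0.01479 mol
Let x = n(NaOH), y = n(Na2CO3).
Titrant: 1x + 2y = 0.01479;  mass: 40.00x + 105.99y = 0.6975
Solving, x = 6.655 × 10^-3 mol, y = 4.069 × 10^-3 mol
mass of NaOH = 6.655 × 10^-3 × 40.00 = 0.2662 g
% NaOH = 0.2662 / 0.6975 × 100 = 38.17 %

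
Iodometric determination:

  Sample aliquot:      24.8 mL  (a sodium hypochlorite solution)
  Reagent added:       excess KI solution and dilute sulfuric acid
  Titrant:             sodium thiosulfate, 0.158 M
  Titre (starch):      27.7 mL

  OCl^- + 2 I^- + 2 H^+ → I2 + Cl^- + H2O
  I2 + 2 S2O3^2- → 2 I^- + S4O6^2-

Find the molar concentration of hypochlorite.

n(S2O3^2-) = 0.0277 × 0.158 = 4.38 × 10^-3 mol
n(I2) = n(S2O3^2-)/2 = 2.19 × 10^-3 mol
n(OCl^-) in the aliquot = 2.19 × 10^-3 mol (1:1 ratio)
[OCl^-] = 2.19 × 10^-3 / 0.0248 = 0.0882 mol/L

0.0882 M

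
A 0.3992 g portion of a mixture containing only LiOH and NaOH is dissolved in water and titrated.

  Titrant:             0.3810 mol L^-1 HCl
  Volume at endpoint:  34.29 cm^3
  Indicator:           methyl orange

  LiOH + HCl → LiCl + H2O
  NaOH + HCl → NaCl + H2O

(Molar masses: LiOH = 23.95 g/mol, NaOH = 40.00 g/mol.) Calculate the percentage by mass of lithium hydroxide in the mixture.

n(HCl) = 0.03429 × 0.3810 = 0.01306 mol
Let x = n(LiOH), y = n(NaOH).
Titrant: 1x + 1y = 0.01306;  mass: 23.95x + 40.00y = 0.3992
Solving, x = 7.687 × 10^-3 mol, y = 5.377 × 10^-3 mol
mass of LiOH = 7.687 × 10^-3 × 23.95 = 0.1841 g
% LiOH = 0.1841 / 0.3992 × 100 = 46.12 %

46.12 %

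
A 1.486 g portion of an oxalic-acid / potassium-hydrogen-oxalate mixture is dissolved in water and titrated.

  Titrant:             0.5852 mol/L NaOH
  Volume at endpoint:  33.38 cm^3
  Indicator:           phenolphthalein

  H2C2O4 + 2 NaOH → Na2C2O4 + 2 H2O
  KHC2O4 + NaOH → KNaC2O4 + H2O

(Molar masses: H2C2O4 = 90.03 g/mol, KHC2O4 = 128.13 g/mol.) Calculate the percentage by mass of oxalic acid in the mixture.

n(NaOH) = 0.03338 × 0.5852 = 0.01953 mol
Let x = n(H2C2O4), y = n(KHC2O4).
Titrant: 2x + 1y = 0.01953;  mass: 90.03x + 128.13y = 1.486
Solving, x = 6.117 × 10^-3 mol, y = 7.299 × 10^-3 mol
mass of H2C2O4 = 6.117 × 10^-3 × 90.03 = 0.5507 g
% H2C2O4 = 0.5507 / 1.486 × 100 = 37.06 %

37.06 %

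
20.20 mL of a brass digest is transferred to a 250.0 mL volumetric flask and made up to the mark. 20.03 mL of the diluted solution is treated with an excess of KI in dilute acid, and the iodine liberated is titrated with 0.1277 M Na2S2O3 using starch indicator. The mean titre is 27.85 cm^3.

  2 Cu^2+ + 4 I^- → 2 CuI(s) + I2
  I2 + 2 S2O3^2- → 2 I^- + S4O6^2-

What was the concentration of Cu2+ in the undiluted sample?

n(S2O3^2-) = 0.02785 × 0.1277 = 3.556 × 10^-3 mol
n(I2) = n(S2O3^2-)/2 = 1.778 × 10^-3 mol
From the 2:1 ratio, n(Cu2+) in the aliquot = 2/1 × 1.778 × 10^-3 = 3.556 × 10^-3 mol
[Cu2+]_dilute = 3.556 × 10^-3 / 0.02003 = 0.1776 mol/L
[Cu2+]_original = 0.1776 × 250.0/20.20 = 2.197 mol/L

2.197 M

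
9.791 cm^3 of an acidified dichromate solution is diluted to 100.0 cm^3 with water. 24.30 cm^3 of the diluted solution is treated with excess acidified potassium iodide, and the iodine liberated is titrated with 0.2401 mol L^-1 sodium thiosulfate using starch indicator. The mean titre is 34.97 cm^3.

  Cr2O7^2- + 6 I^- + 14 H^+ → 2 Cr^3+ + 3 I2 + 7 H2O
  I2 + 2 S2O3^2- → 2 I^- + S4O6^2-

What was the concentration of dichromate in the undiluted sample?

n(S2O3^2-) = 0.03497 × 0.2401 = 8.396 × 10^-3 mol
n(I2) = n(S2O3^2-)/2 = 4.198 × 10^-3 mol
From the 1:3 ratio, n(Cr2O7^2-) in the aliquot = 1/3 × 4.198 × 10^-3 = 1.399 × 10^-3 mol
[Cr2O7^2-]_dilute = 1.399 × 10^-3 / 0.02430 = 0.05759 mol/L
[Cr2O7^2-]_original = 0.05759 × 100.0/9.791 = 0.5882 mol/L

0.5882 mol/L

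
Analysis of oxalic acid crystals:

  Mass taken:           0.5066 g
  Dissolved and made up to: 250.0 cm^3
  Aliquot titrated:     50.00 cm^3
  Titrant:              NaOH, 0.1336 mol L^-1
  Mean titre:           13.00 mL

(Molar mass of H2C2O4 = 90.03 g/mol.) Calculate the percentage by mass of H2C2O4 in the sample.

H2C2O4 + 2 NaOH → Na2C2O4 + 2 H2O
n(NaOH) per titration = 0.01300 × 0.1336 = 1.737 × 10^-3 mol
From the 1:2 ratio, n(H2C2O4) in each aliquot = 1/2 × 1.737 × 10^-3 = 8.684 × 10^-4 mol
n(H2C2O4) in the whole flask = 8.684 × 10^-4 × 250.0/50.00 = 4.342 × 10^-3 mol
mass of H2C2O4 = 4.342 × 10^-3 × 90.03 = 0.3909 g
% H2C2O4 = 0.3909 / 0.5066 × 100 = 77.16 %

77.16 %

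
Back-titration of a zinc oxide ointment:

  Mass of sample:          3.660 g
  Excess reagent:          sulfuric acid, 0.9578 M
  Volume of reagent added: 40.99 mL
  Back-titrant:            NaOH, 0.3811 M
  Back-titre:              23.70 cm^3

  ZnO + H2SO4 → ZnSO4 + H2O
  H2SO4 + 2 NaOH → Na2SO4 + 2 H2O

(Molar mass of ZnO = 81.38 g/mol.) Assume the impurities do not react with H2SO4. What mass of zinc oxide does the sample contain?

n(H2SO4) added = 0.04099 × 0.9578 = 0.03926 mol
n(NaOH) used in back-titration = 0.02370 × 0.3811 = 9.032 × 10^-3 mol
From the 1:2 ratio, n(H2SO4) left over = 1/2 × 9.032 × 10^-3 = 4.516 × 10^-3 mol
n(H2SO4) consumed by analyte = 0.03926 − 4.516 × 10^-3 = 0.03474 mol
n(ZnO) = 0.03474 mol (1:1 ratio)
mass of ZnO = 0.03474 × 81.38 = 2.827 g

2.827 g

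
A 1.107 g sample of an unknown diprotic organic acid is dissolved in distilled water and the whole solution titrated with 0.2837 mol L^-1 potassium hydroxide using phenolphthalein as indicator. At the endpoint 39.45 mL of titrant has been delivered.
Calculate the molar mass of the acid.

n(KOH) = 0.03945 L × 0.2837 mol/L = 0.01119 mol
From the 1:2 ratio, n(H2A) = 1/2 × 0.01119 = 5.596 × 10^-3 mol
M = m / n = 1.107 g / 5.596 × 10^-3 mol = 197.8 g/mol

197.8 g/mol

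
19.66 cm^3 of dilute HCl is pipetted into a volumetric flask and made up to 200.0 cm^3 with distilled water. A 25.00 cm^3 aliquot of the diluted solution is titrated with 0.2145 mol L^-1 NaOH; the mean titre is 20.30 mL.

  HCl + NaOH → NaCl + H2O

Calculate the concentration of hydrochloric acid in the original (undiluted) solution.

n(NaOH) = 0.02030 × 0.2145 = 4.354 × 10^-3 mol
n(HCl) in the aliquot = 4.354 × 10^-3 mol (1:1 ratio)
[HCl]_dilute = 4.354 × 10^-3 / 0.02500 = 0.1742 mol/L
Dilution factor = 200.0 / 19.66 = 10.17
[HCl]_stock = 0.1742 × 10.17 = 1.772 mol/L

1.772 mol/L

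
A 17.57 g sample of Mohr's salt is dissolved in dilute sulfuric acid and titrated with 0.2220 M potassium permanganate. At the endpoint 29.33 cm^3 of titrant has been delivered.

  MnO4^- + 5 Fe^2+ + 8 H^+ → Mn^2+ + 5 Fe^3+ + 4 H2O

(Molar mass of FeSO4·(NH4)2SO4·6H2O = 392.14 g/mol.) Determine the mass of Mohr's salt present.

n(KMnO4) = 0.02933 L × 0.2220 mol/L = 6.511 × 10^-3 mol
From the 5:1 ratio, n(FeSO4·(NH4)2SO4·6H2O) = 5/1 × 6.511 × 10^-3 = 0.03256 mol
mass of FeSO4·(NH4)2SO4·6H2O = 0.03256 × 392.14 g/mol = 12.77 g

12.77 g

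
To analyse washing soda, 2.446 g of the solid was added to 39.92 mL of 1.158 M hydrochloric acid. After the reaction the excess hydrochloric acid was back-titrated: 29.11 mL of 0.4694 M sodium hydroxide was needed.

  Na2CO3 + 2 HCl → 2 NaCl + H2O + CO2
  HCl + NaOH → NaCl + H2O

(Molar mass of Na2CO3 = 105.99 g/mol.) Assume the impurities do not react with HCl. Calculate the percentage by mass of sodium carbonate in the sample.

70.55 %

n(HCl) added = 0.03992 × 1.158 = 0.04623 mol
n(NaOH) used in back-titration = 0.02911 × 0.4694 = 0.01366 mol
n(HCl) left over = 0.01366 mol (1:1 ratio)
n(HCl) consumed by analyte = 0.04623 − 0.01366 = 0.03256 mol
From the 1:2 ratio, n(Na2CO3) = 1/2 × 0.03256 = 0.01628 mol
mass of Na2CO3 = 0.01628 × 105.99 = 1.726 g
% Na2CO3 = 1.726 / 2.446 × 100 = 70.55 %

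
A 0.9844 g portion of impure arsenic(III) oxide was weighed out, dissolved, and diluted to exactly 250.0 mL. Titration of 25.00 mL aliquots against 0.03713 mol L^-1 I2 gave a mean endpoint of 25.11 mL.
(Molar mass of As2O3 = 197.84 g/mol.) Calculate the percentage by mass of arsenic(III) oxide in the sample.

As2O3 + 2 I2 + 2 H2O → As2O5 + 4 HI
n(I2) per titration = 0.02511 × 0.03713 = 9.323 × 10^-4 mol
From the 1:2 ratio, n(As2O3) in each aliquot = 1/2 × 9.323 × 10^-4 = 4.662 × 10^-4 mol
n(As2O3) in the whole flask = 4.662 × 10^-4 × 250.0/25.00 = 4.662 × 10^-3 mol
mass of As2O3 = 4.662 × 10^-3 × 197.84 = 0.9223 g
% As2O3 = 0.9223 / 0.9844 × 100 = 93.69 %

93.69 %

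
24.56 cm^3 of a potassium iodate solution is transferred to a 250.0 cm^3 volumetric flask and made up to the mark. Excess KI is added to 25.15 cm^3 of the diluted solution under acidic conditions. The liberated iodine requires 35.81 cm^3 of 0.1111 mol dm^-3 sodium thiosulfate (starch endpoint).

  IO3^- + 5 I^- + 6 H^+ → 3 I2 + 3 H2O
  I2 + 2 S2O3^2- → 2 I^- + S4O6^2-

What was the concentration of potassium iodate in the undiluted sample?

n(S2O3^2-) = 0.03581 × 0.1111 = 3.978 × 10^-3 mol
n(I2) = n(S2O3^2-)/2 = 1.989 × 10^-3 mol
From the 1:3 ratio, n(IO3^-) in the aliquot = 1/3 × 1.989 × 10^-3 = 6.631 × 10^-4 mol
[IO3^-]_dilute = 6.631 × 10^-4 / 0.02515 = 0.02637 mol/L
[IO3^-]_original = 0.02637 × 250.0/24.56 = 0.2684 mol/L

0.2684 mol/L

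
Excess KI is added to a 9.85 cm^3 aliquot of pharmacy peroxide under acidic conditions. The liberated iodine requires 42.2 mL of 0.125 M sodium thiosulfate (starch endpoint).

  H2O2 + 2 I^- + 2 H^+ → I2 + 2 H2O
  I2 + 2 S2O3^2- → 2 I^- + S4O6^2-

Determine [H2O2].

n(S2O3^2-) = 0.0422 × 0.125 = 5.28 × 10^-3 mol
n(I2) = n(S2O3^2-)/2 = 2.64 × 10^-3 mol
n(H2O2) in the aliquot = 2.64 × 10^-3 mol (1:1 ratio)
[H2O2] = 2.64 × 10^-3 / 0.00985 = 0.268 mol/L

0.268 M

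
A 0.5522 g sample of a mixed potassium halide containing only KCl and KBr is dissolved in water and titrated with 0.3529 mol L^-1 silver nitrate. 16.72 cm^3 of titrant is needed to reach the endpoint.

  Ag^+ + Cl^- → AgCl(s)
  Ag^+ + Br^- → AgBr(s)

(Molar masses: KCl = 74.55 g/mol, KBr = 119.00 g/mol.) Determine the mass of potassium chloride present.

n(AgNO3) = 0.01672 × 0.3529 = 5.900 × 10^-3 mol
Let x = n(KCl), y = n(KBr).
Titrant: 1x + 1y = 5.900 × 10^-3;  mass: 74.55x + 119.00y = 0.5522
Solving, x = 3.374 × 10^-3 mol, y = 2.527 × 10^-3 mol
mass of KCl = 3.374 × 10^-3 × 74.55 = 0.2515 g

0.2515 g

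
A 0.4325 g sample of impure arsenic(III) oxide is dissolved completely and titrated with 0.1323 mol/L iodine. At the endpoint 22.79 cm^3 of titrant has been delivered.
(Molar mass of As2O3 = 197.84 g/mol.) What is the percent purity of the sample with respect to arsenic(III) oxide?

As2O3 + 2 I2 + 2 H2O → As2O5 + 4 HI
n(I2) = 0.02279 L × 0.1323 mol/L = 3.015 × 10^-3 mol
From the 1:2 ratio, n(As2O3) = 1/2 × 3.015 × 10^-3 = 1.508 × 10^-3 mol
mass of As2O3 = 1.508 × 10^-3 × 197.84 g/mol = 0.2983 g
% As2O3 = 0.2983 / 0.4325 × 100 = 68.96 %

68.96 %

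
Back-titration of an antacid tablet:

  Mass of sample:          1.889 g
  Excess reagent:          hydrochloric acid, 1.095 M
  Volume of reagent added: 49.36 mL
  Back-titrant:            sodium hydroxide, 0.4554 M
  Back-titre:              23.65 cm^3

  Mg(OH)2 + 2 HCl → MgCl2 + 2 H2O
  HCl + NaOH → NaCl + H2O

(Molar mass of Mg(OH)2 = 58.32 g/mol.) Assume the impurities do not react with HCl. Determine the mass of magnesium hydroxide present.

n(HCl) added = 0.04936 × 1.095 = 0.05405 mol
n(NaOH) used in back-titration = 0.02365 × 0.4554 = 0.01077 mol
n(HCl) left over = 0.01077 mol (1:1 ratio)
n(HCl) consumed by analyte = 0.05405 − 0.01077 = 0.04328 mol
From the 1:2 ratio, n(Mg(OH)2) = 1/2 × 0.04328 = 0.02164 mol
mass of Mg(OH)2 = 0.02164 × 58.32 = 1.262 g

1.262 g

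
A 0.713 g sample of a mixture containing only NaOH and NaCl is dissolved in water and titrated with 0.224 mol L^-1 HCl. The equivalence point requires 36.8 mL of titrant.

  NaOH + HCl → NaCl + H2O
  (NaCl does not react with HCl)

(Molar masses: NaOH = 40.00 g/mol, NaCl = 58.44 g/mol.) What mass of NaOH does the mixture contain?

n(HCl) = 0.0368 × 0.224 = 8.24 × 10^-3 mol
Let x = n(NaOH), y = n(NaCl).
Titrant: 1x = 8.24 × 10^-3;  mass: 40.00x + 58.44y = 0.713
Solving, x = 8.24 × 10^-3 mol, y = 6.56 × 10^-3 mol
mass of NaOH = 8.24 × 10^-3 × 40.00 = 0.330 g

0.330 g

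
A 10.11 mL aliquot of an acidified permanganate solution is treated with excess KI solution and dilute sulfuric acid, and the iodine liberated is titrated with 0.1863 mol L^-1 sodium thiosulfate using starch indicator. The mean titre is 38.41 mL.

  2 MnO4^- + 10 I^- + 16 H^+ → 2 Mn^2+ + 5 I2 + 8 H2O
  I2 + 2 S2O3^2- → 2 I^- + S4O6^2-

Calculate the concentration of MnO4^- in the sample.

n(S2O3^2-) = 0.03841 × 0.1863 = 7.156 × 10^-3 mol
n(I2) = n(S2O3^2-)/2 = 3.578 × 10^-3 mol
From the 2:5 ratio, n(MnO4^-) in the aliquot = 2/5 × 3.578 × 10^-3 = 1.431 × 10^-3 mol
[MnO4^-] = 1.431 × 10^-3 / 0.01011 = 0.1416 mol/L

0.1416 mol/L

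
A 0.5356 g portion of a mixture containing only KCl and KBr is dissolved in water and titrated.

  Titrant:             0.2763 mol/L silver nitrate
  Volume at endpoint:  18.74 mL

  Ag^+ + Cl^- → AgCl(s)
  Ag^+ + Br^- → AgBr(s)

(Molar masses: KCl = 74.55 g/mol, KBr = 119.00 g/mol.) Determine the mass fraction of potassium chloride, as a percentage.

n(AgNO3) = 0.01874 × 0.2763 = 5.178 × 10^-3 mol
Let x = n(KCl), y = n(KBr).
Titrant: 1x + 1y = 5.178 × 10^-3;  mass: 74.55x + 119.00y = 0.5356
Solving, x = 1.812 × 10^-3 mol, y = 3.365 × 10^-3 mol
mass of KCl = 1.812 × 10^-3 × 74.55 = 0.1351 g
% KCl = 0.1351 / 0.5356 × 100 = 25.23 %

25.23 %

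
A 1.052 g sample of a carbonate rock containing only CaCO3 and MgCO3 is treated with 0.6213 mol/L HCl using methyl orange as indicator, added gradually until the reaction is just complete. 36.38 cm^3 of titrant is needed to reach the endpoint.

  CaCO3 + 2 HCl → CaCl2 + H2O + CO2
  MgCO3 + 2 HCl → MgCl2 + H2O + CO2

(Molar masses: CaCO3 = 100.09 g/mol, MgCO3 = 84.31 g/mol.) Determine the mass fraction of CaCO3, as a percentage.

59.80 %

n(HCl) = 0.03638 × 0.6213 = 0.02260 mol
Let x = n(CaCO3), y = n(MgCO3).
Titrant: 2x + 2y = 0.02260;  mass: 100.09x + 84.31y = 1.052
Solving, x = 6.285 × 10^-3 mol, y = 5.017 × 10^-3 mol
mass of CaCO3 = 6.285 × 10^-3 × 100.09 = 0.6291 g
% CaCO3 = 0.6291 / 1.052 × 100 = 59.80 %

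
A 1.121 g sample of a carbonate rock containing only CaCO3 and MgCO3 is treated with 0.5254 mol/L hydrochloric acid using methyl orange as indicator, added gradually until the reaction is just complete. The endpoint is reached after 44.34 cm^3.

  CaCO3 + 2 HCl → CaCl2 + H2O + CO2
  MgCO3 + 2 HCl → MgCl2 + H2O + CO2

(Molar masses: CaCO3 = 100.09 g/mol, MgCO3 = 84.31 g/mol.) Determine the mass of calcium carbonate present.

0.8813 g

n(HCl) = 0.04434 × 0.5254 = 0.02330 mol
Let x = n(CaCO3), y = n(MgCO3).
Titrant: 2x + 2y = 0.02330;  mass: 100.09x + 84.31y = 1.121
Solving, x = 8.805 × 10^-3 mol, y = 2.843 × 10^-3 mol
mass of CaCO3 = 8.805 × 10^-3 × 100.09 = 0.8813 g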